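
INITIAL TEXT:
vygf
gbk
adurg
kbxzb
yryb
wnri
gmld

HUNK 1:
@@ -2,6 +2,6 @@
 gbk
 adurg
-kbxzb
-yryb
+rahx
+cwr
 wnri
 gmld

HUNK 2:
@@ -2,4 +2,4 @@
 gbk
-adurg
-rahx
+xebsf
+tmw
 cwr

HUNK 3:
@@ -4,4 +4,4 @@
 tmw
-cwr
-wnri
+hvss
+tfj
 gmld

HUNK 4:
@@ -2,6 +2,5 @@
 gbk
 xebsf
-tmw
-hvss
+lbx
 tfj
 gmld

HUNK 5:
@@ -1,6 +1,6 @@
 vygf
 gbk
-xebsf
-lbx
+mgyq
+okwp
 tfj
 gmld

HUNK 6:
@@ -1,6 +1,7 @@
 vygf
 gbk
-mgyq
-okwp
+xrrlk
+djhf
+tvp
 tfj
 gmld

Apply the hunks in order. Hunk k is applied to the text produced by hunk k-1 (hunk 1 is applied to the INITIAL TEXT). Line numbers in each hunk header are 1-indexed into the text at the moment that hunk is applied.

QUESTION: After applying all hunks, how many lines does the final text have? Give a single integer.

Hunk 1: at line 2 remove [kbxzb,yryb] add [rahx,cwr] -> 7 lines: vygf gbk adurg rahx cwr wnri gmld
Hunk 2: at line 2 remove [adurg,rahx] add [xebsf,tmw] -> 7 lines: vygf gbk xebsf tmw cwr wnri gmld
Hunk 3: at line 4 remove [cwr,wnri] add [hvss,tfj] -> 7 lines: vygf gbk xebsf tmw hvss tfj gmld
Hunk 4: at line 2 remove [tmw,hvss] add [lbx] -> 6 lines: vygf gbk xebsf lbx tfj gmld
Hunk 5: at line 1 remove [xebsf,lbx] add [mgyq,okwp] -> 6 lines: vygf gbk mgyq okwp tfj gmld
Hunk 6: at line 1 remove [mgyq,okwp] add [xrrlk,djhf,tvp] -> 7 lines: vygf gbk xrrlk djhf tvp tfj gmld
Final line count: 7

Answer: 7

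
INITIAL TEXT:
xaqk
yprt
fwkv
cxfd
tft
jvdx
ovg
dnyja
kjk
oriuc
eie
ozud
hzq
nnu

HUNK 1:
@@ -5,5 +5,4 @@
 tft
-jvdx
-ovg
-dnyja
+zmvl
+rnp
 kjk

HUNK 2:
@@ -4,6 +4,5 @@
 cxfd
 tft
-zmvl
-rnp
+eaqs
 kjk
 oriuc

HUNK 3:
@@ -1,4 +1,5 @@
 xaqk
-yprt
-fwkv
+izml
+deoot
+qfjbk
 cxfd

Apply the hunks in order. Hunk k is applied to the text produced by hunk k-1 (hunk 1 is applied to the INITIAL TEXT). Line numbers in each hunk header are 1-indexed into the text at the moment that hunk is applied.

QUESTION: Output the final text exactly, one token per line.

Answer: xaqk
izml
deoot
qfjbk
cxfd
tft
eaqs
kjk
oriuc
eie
ozud
hzq
nnu

Derivation:
Hunk 1: at line 5 remove [jvdx,ovg,dnyja] add [zmvl,rnp] -> 13 lines: xaqk yprt fwkv cxfd tft zmvl rnp kjk oriuc eie ozud hzq nnu
Hunk 2: at line 4 remove [zmvl,rnp] add [eaqs] -> 12 lines: xaqk yprt fwkv cxfd tft eaqs kjk oriuc eie ozud hzq nnu
Hunk 3: at line 1 remove [yprt,fwkv] add [izml,deoot,qfjbk] -> 13 lines: xaqk izml deoot qfjbk cxfd tft eaqs kjk oriuc eie ozud hzq nnu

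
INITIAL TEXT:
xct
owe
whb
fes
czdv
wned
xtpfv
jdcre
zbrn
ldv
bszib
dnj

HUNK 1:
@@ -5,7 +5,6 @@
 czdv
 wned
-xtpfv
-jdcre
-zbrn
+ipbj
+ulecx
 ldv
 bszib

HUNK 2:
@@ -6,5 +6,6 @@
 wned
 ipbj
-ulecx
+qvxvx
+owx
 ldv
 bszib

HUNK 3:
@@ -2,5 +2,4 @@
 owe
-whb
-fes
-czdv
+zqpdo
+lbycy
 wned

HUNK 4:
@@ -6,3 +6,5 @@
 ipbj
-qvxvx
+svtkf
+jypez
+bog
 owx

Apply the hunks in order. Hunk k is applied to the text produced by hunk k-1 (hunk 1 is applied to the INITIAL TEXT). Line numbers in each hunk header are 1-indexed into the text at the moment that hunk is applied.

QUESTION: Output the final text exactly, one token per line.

Answer: xct
owe
zqpdo
lbycy
wned
ipbj
svtkf
jypez
bog
owx
ldv
bszib
dnj

Derivation:
Hunk 1: at line 5 remove [xtpfv,jdcre,zbrn] add [ipbj,ulecx] -> 11 lines: xct owe whb fes czdv wned ipbj ulecx ldv bszib dnj
Hunk 2: at line 6 remove [ulecx] add [qvxvx,owx] -> 12 lines: xct owe whb fes czdv wned ipbj qvxvx owx ldv bszib dnj
Hunk 3: at line 2 remove [whb,fes,czdv] add [zqpdo,lbycy] -> 11 lines: xct owe zqpdo lbycy wned ipbj qvxvx owx ldv bszib dnj
Hunk 4: at line 6 remove [qvxvx] add [svtkf,jypez,bog] -> 13 lines: xct owe zqpdo lbycy wned ipbj svtkf jypez bog owx ldv bszib dnj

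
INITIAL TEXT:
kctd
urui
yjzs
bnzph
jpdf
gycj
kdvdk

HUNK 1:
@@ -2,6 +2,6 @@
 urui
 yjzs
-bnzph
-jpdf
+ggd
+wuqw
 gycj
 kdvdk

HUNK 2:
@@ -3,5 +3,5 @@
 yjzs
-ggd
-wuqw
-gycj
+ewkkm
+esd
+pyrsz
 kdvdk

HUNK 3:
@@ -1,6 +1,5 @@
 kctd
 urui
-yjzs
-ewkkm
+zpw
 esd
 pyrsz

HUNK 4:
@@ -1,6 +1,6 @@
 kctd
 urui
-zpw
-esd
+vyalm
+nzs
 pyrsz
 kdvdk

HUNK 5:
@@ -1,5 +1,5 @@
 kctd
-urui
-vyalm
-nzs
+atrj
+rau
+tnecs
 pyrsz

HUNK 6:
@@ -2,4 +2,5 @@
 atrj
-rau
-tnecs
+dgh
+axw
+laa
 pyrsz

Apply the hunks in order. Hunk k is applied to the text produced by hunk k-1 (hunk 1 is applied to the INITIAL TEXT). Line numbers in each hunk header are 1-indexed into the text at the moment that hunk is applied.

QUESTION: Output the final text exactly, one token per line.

Answer: kctd
atrj
dgh
axw
laa
pyrsz
kdvdk

Derivation:
Hunk 1: at line 2 remove [bnzph,jpdf] add [ggd,wuqw] -> 7 lines: kctd urui yjzs ggd wuqw gycj kdvdk
Hunk 2: at line 3 remove [ggd,wuqw,gycj] add [ewkkm,esd,pyrsz] -> 7 lines: kctd urui yjzs ewkkm esd pyrsz kdvdk
Hunk 3: at line 1 remove [yjzs,ewkkm] add [zpw] -> 6 lines: kctd urui zpw esd pyrsz kdvdk
Hunk 4: at line 1 remove [zpw,esd] add [vyalm,nzs] -> 6 lines: kctd urui vyalm nzs pyrsz kdvdk
Hunk 5: at line 1 remove [urui,vyalm,nzs] add [atrj,rau,tnecs] -> 6 lines: kctd atrj rau tnecs pyrsz kdvdk
Hunk 6: at line 2 remove [rau,tnecs] add [dgh,axw,laa] -> 7 lines: kctd atrj dgh axw laa pyrsz kdvdk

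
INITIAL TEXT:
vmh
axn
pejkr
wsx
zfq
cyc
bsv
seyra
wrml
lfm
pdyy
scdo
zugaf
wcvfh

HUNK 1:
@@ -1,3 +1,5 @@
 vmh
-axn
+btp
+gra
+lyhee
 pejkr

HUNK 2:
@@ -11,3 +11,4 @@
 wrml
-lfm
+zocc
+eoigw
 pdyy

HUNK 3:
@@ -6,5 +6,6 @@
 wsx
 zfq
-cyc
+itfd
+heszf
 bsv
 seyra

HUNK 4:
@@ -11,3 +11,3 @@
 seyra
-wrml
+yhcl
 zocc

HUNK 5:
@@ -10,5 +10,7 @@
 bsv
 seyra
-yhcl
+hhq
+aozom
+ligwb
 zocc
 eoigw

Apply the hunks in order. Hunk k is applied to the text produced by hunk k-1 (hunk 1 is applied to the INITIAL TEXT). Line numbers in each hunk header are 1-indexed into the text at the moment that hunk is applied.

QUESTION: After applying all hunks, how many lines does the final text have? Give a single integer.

Answer: 20

Derivation:
Hunk 1: at line 1 remove [axn] add [btp,gra,lyhee] -> 16 lines: vmh btp gra lyhee pejkr wsx zfq cyc bsv seyra wrml lfm pdyy scdo zugaf wcvfh
Hunk 2: at line 11 remove [lfm] add [zocc,eoigw] -> 17 lines: vmh btp gra lyhee pejkr wsx zfq cyc bsv seyra wrml zocc eoigw pdyy scdo zugaf wcvfh
Hunk 3: at line 6 remove [cyc] add [itfd,heszf] -> 18 lines: vmh btp gra lyhee pejkr wsx zfq itfd heszf bsv seyra wrml zocc eoigw pdyy scdo zugaf wcvfh
Hunk 4: at line 11 remove [wrml] add [yhcl] -> 18 lines: vmh btp gra lyhee pejkr wsx zfq itfd heszf bsv seyra yhcl zocc eoigw pdyy scdo zugaf wcvfh
Hunk 5: at line 10 remove [yhcl] add [hhq,aozom,ligwb] -> 20 lines: vmh btp gra lyhee pejkr wsx zfq itfd heszf bsv seyra hhq aozom ligwb zocc eoigw pdyy scdo zugaf wcvfh
Final line count: 20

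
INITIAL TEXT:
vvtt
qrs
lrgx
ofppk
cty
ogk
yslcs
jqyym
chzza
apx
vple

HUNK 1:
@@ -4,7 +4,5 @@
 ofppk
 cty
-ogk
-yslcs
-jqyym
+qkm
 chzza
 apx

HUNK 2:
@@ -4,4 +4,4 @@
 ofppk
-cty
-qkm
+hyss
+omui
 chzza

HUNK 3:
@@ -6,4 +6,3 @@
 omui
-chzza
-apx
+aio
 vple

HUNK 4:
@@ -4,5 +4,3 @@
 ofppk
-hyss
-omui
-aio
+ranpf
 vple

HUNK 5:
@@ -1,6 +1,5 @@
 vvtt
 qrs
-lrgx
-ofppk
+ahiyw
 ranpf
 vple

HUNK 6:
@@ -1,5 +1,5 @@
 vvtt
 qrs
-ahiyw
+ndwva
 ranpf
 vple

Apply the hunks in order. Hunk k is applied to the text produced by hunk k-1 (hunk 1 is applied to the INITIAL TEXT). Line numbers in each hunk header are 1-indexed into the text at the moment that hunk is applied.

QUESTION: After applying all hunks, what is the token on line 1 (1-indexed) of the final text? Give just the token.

Answer: vvtt

Derivation:
Hunk 1: at line 4 remove [ogk,yslcs,jqyym] add [qkm] -> 9 lines: vvtt qrs lrgx ofppk cty qkm chzza apx vple
Hunk 2: at line 4 remove [cty,qkm] add [hyss,omui] -> 9 lines: vvtt qrs lrgx ofppk hyss omui chzza apx vple
Hunk 3: at line 6 remove [chzza,apx] add [aio] -> 8 lines: vvtt qrs lrgx ofppk hyss omui aio vple
Hunk 4: at line 4 remove [hyss,omui,aio] add [ranpf] -> 6 lines: vvtt qrs lrgx ofppk ranpf vple
Hunk 5: at line 1 remove [lrgx,ofppk] add [ahiyw] -> 5 lines: vvtt qrs ahiyw ranpf vple
Hunk 6: at line 1 remove [ahiyw] add [ndwva] -> 5 lines: vvtt qrs ndwva ranpf vple
Final line 1: vvtt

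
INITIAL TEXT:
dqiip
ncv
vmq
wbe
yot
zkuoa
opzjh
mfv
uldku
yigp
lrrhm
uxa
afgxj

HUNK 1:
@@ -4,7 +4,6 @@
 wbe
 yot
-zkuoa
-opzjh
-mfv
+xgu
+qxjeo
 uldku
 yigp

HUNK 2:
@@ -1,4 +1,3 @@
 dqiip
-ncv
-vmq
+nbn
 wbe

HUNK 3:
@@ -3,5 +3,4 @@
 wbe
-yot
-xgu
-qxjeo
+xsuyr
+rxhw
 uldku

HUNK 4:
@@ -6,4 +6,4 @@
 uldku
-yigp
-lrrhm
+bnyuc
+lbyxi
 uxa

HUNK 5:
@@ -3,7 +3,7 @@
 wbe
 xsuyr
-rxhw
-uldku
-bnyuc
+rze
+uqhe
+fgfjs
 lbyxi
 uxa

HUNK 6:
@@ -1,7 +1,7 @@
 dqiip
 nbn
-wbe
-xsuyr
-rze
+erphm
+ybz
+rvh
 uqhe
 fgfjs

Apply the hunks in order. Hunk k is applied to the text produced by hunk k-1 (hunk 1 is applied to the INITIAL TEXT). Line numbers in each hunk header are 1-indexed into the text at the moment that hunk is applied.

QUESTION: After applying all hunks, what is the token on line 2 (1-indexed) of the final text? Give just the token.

Answer: nbn

Derivation:
Hunk 1: at line 4 remove [zkuoa,opzjh,mfv] add [xgu,qxjeo] -> 12 lines: dqiip ncv vmq wbe yot xgu qxjeo uldku yigp lrrhm uxa afgxj
Hunk 2: at line 1 remove [ncv,vmq] add [nbn] -> 11 lines: dqiip nbn wbe yot xgu qxjeo uldku yigp lrrhm uxa afgxj
Hunk 3: at line 3 remove [yot,xgu,qxjeo] add [xsuyr,rxhw] -> 10 lines: dqiip nbn wbe xsuyr rxhw uldku yigp lrrhm uxa afgxj
Hunk 4: at line 6 remove [yigp,lrrhm] add [bnyuc,lbyxi] -> 10 lines: dqiip nbn wbe xsuyr rxhw uldku bnyuc lbyxi uxa afgxj
Hunk 5: at line 3 remove [rxhw,uldku,bnyuc] add [rze,uqhe,fgfjs] -> 10 lines: dqiip nbn wbe xsuyr rze uqhe fgfjs lbyxi uxa afgxj
Hunk 6: at line 1 remove [wbe,xsuyr,rze] add [erphm,ybz,rvh] -> 10 lines: dqiip nbn erphm ybz rvh uqhe fgfjs lbyxi uxa afgxj
Final line 2: nbn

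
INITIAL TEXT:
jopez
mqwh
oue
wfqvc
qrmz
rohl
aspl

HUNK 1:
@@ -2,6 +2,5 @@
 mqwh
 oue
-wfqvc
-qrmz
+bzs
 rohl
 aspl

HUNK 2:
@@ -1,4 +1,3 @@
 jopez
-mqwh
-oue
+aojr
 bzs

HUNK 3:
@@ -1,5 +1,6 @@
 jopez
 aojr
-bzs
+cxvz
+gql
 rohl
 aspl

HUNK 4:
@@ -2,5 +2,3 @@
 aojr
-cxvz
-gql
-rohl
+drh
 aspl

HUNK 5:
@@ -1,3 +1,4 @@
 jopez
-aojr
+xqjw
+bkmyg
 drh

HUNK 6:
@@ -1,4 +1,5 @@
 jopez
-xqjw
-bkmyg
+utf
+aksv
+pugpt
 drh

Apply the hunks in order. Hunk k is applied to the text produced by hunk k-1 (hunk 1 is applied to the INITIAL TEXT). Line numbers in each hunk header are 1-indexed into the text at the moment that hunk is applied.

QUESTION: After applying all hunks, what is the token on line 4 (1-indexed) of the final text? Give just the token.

Hunk 1: at line 2 remove [wfqvc,qrmz] add [bzs] -> 6 lines: jopez mqwh oue bzs rohl aspl
Hunk 2: at line 1 remove [mqwh,oue] add [aojr] -> 5 lines: jopez aojr bzs rohl aspl
Hunk 3: at line 1 remove [bzs] add [cxvz,gql] -> 6 lines: jopez aojr cxvz gql rohl aspl
Hunk 4: at line 2 remove [cxvz,gql,rohl] add [drh] -> 4 lines: jopez aojr drh aspl
Hunk 5: at line 1 remove [aojr] add [xqjw,bkmyg] -> 5 lines: jopez xqjw bkmyg drh aspl
Hunk 6: at line 1 remove [xqjw,bkmyg] add [utf,aksv,pugpt] -> 6 lines: jopez utf aksv pugpt drh aspl
Final line 4: pugpt

Answer: pugpt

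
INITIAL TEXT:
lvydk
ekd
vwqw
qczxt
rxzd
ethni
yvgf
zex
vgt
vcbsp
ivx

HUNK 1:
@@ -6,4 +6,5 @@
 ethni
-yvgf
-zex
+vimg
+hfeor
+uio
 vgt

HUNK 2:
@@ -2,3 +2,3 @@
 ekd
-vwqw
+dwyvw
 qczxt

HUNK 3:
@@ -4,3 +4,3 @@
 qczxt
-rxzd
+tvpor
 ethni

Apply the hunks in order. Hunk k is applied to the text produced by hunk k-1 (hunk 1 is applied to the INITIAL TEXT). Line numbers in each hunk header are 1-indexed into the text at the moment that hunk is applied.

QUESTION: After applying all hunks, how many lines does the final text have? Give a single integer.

Answer: 12

Derivation:
Hunk 1: at line 6 remove [yvgf,zex] add [vimg,hfeor,uio] -> 12 lines: lvydk ekd vwqw qczxt rxzd ethni vimg hfeor uio vgt vcbsp ivx
Hunk 2: at line 2 remove [vwqw] add [dwyvw] -> 12 lines: lvydk ekd dwyvw qczxt rxzd ethni vimg hfeor uio vgt vcbsp ivx
Hunk 3: at line 4 remove [rxzd] add [tvpor] -> 12 lines: lvydk ekd dwyvw qczxt tvpor ethni vimg hfeor uio vgt vcbsp ivx
Final line count: 12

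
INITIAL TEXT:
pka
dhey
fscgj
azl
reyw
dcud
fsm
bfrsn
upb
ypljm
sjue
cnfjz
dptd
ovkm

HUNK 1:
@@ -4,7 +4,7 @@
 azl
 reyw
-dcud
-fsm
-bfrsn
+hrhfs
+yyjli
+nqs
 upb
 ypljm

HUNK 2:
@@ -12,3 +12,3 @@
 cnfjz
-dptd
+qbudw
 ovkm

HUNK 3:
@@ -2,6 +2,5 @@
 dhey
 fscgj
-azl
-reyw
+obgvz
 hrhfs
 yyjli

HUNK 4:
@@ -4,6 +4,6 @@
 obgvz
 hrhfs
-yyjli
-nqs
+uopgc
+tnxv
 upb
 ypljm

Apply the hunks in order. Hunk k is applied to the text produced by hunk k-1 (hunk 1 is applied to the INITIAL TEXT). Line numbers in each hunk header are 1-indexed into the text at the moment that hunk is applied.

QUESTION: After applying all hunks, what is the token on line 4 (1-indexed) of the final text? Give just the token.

Answer: obgvz

Derivation:
Hunk 1: at line 4 remove [dcud,fsm,bfrsn] add [hrhfs,yyjli,nqs] -> 14 lines: pka dhey fscgj azl reyw hrhfs yyjli nqs upb ypljm sjue cnfjz dptd ovkm
Hunk 2: at line 12 remove [dptd] add [qbudw] -> 14 lines: pka dhey fscgj azl reyw hrhfs yyjli nqs upb ypljm sjue cnfjz qbudw ovkm
Hunk 3: at line 2 remove [azl,reyw] add [obgvz] -> 13 lines: pka dhey fscgj obgvz hrhfs yyjli nqs upb ypljm sjue cnfjz qbudw ovkm
Hunk 4: at line 4 remove [yyjli,nqs] add [uopgc,tnxv] -> 13 lines: pka dhey fscgj obgvz hrhfs uopgc tnxv upb ypljm sjue cnfjz qbudw ovkm
Final line 4: obgvz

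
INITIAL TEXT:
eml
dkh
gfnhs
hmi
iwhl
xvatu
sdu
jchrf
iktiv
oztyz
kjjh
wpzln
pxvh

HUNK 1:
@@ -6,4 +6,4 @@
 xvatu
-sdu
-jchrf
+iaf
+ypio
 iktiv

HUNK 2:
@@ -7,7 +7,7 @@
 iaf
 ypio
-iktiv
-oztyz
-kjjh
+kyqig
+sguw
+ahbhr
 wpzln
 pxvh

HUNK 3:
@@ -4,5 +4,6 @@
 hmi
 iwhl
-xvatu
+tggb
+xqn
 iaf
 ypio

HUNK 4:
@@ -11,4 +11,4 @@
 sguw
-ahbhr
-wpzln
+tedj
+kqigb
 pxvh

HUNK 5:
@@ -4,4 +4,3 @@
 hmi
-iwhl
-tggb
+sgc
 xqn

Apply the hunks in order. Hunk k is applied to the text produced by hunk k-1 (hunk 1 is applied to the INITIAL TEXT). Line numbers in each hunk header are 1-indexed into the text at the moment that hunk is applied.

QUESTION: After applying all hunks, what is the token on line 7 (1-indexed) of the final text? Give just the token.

Hunk 1: at line 6 remove [sdu,jchrf] add [iaf,ypio] -> 13 lines: eml dkh gfnhs hmi iwhl xvatu iaf ypio iktiv oztyz kjjh wpzln pxvh
Hunk 2: at line 7 remove [iktiv,oztyz,kjjh] add [kyqig,sguw,ahbhr] -> 13 lines: eml dkh gfnhs hmi iwhl xvatu iaf ypio kyqig sguw ahbhr wpzln pxvh
Hunk 3: at line 4 remove [xvatu] add [tggb,xqn] -> 14 lines: eml dkh gfnhs hmi iwhl tggb xqn iaf ypio kyqig sguw ahbhr wpzln pxvh
Hunk 4: at line 11 remove [ahbhr,wpzln] add [tedj,kqigb] -> 14 lines: eml dkh gfnhs hmi iwhl tggb xqn iaf ypio kyqig sguw tedj kqigb pxvh
Hunk 5: at line 4 remove [iwhl,tggb] add [sgc] -> 13 lines: eml dkh gfnhs hmi sgc xqn iaf ypio kyqig sguw tedj kqigb pxvh
Final line 7: iaf

Answer: iaf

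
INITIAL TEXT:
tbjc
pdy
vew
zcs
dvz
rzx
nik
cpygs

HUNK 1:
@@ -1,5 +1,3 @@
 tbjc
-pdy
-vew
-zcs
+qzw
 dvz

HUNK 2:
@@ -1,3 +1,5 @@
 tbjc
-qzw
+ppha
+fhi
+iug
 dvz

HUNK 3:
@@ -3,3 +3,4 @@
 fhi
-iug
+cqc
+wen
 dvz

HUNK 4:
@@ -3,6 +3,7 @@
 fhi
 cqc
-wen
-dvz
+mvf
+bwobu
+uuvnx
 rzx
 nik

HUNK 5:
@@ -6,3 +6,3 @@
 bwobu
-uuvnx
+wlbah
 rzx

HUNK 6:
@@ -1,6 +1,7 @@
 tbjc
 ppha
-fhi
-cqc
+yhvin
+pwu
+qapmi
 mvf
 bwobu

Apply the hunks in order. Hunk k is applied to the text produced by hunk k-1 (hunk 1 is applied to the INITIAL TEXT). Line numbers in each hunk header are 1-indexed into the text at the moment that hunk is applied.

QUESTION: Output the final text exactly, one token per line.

Hunk 1: at line 1 remove [pdy,vew,zcs] add [qzw] -> 6 lines: tbjc qzw dvz rzx nik cpygs
Hunk 2: at line 1 remove [qzw] add [ppha,fhi,iug] -> 8 lines: tbjc ppha fhi iug dvz rzx nik cpygs
Hunk 3: at line 3 remove [iug] add [cqc,wen] -> 9 lines: tbjc ppha fhi cqc wen dvz rzx nik cpygs
Hunk 4: at line 3 remove [wen,dvz] add [mvf,bwobu,uuvnx] -> 10 lines: tbjc ppha fhi cqc mvf bwobu uuvnx rzx nik cpygs
Hunk 5: at line 6 remove [uuvnx] add [wlbah] -> 10 lines: tbjc ppha fhi cqc mvf bwobu wlbah rzx nik cpygs
Hunk 6: at line 1 remove [fhi,cqc] add [yhvin,pwu,qapmi] -> 11 lines: tbjc ppha yhvin pwu qapmi mvf bwobu wlbah rzx nik cpygs

Answer: tbjc
ppha
yhvin
pwu
qapmi
mvf
bwobu
wlbah
rzx
nik
cpygs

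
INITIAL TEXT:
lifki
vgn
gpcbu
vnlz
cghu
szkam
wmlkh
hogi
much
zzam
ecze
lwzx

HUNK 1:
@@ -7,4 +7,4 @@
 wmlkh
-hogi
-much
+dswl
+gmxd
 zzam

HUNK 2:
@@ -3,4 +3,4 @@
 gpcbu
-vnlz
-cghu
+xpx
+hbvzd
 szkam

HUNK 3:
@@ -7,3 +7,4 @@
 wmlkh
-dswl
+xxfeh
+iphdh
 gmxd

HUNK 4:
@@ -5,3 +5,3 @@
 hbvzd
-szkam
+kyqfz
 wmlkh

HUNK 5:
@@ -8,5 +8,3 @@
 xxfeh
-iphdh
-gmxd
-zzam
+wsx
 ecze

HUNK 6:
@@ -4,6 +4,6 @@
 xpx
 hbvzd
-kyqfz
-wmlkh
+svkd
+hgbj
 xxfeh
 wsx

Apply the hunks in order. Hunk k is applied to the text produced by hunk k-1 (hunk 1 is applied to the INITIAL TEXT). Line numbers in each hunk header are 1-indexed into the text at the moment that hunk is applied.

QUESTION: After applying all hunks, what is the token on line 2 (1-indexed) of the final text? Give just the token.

Hunk 1: at line 7 remove [hogi,much] add [dswl,gmxd] -> 12 lines: lifki vgn gpcbu vnlz cghu szkam wmlkh dswl gmxd zzam ecze lwzx
Hunk 2: at line 3 remove [vnlz,cghu] add [xpx,hbvzd] -> 12 lines: lifki vgn gpcbu xpx hbvzd szkam wmlkh dswl gmxd zzam ecze lwzx
Hunk 3: at line 7 remove [dswl] add [xxfeh,iphdh] -> 13 lines: lifki vgn gpcbu xpx hbvzd szkam wmlkh xxfeh iphdh gmxd zzam ecze lwzx
Hunk 4: at line 5 remove [szkam] add [kyqfz] -> 13 lines: lifki vgn gpcbu xpx hbvzd kyqfz wmlkh xxfeh iphdh gmxd zzam ecze lwzx
Hunk 5: at line 8 remove [iphdh,gmxd,zzam] add [wsx] -> 11 lines: lifki vgn gpcbu xpx hbvzd kyqfz wmlkh xxfeh wsx ecze lwzx
Hunk 6: at line 4 remove [kyqfz,wmlkh] add [svkd,hgbj] -> 11 lines: lifki vgn gpcbu xpx hbvzd svkd hgbj xxfeh wsx ecze lwzx
Final line 2: vgn

Answer: vgn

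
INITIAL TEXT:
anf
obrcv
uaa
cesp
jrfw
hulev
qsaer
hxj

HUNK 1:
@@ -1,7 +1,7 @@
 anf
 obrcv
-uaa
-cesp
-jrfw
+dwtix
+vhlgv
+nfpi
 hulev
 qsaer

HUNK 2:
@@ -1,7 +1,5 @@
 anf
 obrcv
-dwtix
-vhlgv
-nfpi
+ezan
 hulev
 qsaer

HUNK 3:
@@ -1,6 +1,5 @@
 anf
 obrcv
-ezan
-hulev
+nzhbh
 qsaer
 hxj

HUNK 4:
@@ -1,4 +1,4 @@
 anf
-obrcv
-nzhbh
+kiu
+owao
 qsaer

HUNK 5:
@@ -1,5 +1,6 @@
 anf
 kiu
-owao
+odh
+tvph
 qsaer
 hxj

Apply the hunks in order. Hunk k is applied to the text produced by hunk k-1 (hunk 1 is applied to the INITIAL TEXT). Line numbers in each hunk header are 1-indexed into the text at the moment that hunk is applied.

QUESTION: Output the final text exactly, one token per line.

Answer: anf
kiu
odh
tvph
qsaer
hxj

Derivation:
Hunk 1: at line 1 remove [uaa,cesp,jrfw] add [dwtix,vhlgv,nfpi] -> 8 lines: anf obrcv dwtix vhlgv nfpi hulev qsaer hxj
Hunk 2: at line 1 remove [dwtix,vhlgv,nfpi] add [ezan] -> 6 lines: anf obrcv ezan hulev qsaer hxj
Hunk 3: at line 1 remove [ezan,hulev] add [nzhbh] -> 5 lines: anf obrcv nzhbh qsaer hxj
Hunk 4: at line 1 remove [obrcv,nzhbh] add [kiu,owao] -> 5 lines: anf kiu owao qsaer hxj
Hunk 5: at line 1 remove [owao] add [odh,tvph] -> 6 lines: anf kiu odh tvph qsaer hxj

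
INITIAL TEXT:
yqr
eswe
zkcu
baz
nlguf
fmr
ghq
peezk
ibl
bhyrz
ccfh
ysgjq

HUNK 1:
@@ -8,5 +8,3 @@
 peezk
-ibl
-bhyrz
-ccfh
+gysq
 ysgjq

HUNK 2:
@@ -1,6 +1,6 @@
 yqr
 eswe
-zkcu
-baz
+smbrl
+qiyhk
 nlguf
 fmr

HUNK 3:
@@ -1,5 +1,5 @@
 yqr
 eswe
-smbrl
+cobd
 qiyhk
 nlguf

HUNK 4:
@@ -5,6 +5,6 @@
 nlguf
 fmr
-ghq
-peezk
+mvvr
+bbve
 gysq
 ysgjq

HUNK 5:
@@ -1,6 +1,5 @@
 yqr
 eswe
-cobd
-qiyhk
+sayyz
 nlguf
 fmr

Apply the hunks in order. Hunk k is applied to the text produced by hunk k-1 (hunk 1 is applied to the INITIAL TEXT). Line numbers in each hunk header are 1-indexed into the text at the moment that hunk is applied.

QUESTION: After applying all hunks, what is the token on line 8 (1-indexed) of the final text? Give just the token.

Hunk 1: at line 8 remove [ibl,bhyrz,ccfh] add [gysq] -> 10 lines: yqr eswe zkcu baz nlguf fmr ghq peezk gysq ysgjq
Hunk 2: at line 1 remove [zkcu,baz] add [smbrl,qiyhk] -> 10 lines: yqr eswe smbrl qiyhk nlguf fmr ghq peezk gysq ysgjq
Hunk 3: at line 1 remove [smbrl] add [cobd] -> 10 lines: yqr eswe cobd qiyhk nlguf fmr ghq peezk gysq ysgjq
Hunk 4: at line 5 remove [ghq,peezk] add [mvvr,bbve] -> 10 lines: yqr eswe cobd qiyhk nlguf fmr mvvr bbve gysq ysgjq
Hunk 5: at line 1 remove [cobd,qiyhk] add [sayyz] -> 9 lines: yqr eswe sayyz nlguf fmr mvvr bbve gysq ysgjq
Final line 8: gysq

Answer: gysq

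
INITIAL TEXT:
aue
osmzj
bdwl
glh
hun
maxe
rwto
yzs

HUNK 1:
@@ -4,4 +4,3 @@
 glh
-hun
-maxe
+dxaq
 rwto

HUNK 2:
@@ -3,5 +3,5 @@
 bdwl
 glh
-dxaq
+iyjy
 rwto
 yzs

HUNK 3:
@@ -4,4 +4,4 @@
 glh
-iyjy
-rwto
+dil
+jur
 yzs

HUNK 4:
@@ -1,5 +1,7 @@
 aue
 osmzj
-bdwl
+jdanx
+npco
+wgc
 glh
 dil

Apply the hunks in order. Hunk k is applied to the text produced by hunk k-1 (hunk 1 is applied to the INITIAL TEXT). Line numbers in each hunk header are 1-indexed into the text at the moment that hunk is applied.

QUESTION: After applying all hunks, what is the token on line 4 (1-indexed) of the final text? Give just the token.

Hunk 1: at line 4 remove [hun,maxe] add [dxaq] -> 7 lines: aue osmzj bdwl glh dxaq rwto yzs
Hunk 2: at line 3 remove [dxaq] add [iyjy] -> 7 lines: aue osmzj bdwl glh iyjy rwto yzs
Hunk 3: at line 4 remove [iyjy,rwto] add [dil,jur] -> 7 lines: aue osmzj bdwl glh dil jur yzs
Hunk 4: at line 1 remove [bdwl] add [jdanx,npco,wgc] -> 9 lines: aue osmzj jdanx npco wgc glh dil jur yzs
Final line 4: npco

Answer: npco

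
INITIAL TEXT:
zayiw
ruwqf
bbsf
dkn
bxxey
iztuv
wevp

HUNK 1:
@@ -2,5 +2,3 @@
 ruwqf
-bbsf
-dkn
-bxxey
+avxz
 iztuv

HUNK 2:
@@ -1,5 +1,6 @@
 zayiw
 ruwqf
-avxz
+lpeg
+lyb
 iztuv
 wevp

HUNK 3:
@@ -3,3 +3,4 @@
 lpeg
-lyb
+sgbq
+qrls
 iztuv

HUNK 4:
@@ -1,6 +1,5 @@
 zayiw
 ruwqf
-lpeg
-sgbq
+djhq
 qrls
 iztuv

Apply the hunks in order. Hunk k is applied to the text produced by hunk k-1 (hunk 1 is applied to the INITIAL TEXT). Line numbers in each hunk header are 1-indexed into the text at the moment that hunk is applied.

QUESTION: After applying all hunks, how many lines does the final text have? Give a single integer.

Answer: 6

Derivation:
Hunk 1: at line 2 remove [bbsf,dkn,bxxey] add [avxz] -> 5 lines: zayiw ruwqf avxz iztuv wevp
Hunk 2: at line 1 remove [avxz] add [lpeg,lyb] -> 6 lines: zayiw ruwqf lpeg lyb iztuv wevp
Hunk 3: at line 3 remove [lyb] add [sgbq,qrls] -> 7 lines: zayiw ruwqf lpeg sgbq qrls iztuv wevp
Hunk 4: at line 1 remove [lpeg,sgbq] add [djhq] -> 6 lines: zayiw ruwqf djhq qrls iztuv wevp
Final line count: 6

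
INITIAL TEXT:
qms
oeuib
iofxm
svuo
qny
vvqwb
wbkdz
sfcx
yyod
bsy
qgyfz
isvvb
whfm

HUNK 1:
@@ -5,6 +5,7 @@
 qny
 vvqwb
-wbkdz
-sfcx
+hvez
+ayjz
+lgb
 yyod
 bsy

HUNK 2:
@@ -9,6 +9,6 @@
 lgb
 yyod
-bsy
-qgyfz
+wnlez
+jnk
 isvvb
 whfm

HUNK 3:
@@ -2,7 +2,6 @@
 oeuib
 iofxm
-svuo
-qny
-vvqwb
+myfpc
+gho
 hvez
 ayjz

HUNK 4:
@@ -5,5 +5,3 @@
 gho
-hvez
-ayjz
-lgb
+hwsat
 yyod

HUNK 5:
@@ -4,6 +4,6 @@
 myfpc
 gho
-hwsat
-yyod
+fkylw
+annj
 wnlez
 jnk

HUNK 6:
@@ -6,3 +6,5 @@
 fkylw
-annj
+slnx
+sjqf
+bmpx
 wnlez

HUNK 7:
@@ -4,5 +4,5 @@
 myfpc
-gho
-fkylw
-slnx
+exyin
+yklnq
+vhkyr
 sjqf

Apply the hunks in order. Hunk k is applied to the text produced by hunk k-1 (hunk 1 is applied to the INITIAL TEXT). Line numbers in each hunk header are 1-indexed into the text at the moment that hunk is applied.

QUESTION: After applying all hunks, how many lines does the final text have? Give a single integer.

Answer: 13

Derivation:
Hunk 1: at line 5 remove [wbkdz,sfcx] add [hvez,ayjz,lgb] -> 14 lines: qms oeuib iofxm svuo qny vvqwb hvez ayjz lgb yyod bsy qgyfz isvvb whfm
Hunk 2: at line 9 remove [bsy,qgyfz] add [wnlez,jnk] -> 14 lines: qms oeuib iofxm svuo qny vvqwb hvez ayjz lgb yyod wnlez jnk isvvb whfm
Hunk 3: at line 2 remove [svuo,qny,vvqwb] add [myfpc,gho] -> 13 lines: qms oeuib iofxm myfpc gho hvez ayjz lgb yyod wnlez jnk isvvb whfm
Hunk 4: at line 5 remove [hvez,ayjz,lgb] add [hwsat] -> 11 lines: qms oeuib iofxm myfpc gho hwsat yyod wnlez jnk isvvb whfm
Hunk 5: at line 4 remove [hwsat,yyod] add [fkylw,annj] -> 11 lines: qms oeuib iofxm myfpc gho fkylw annj wnlez jnk isvvb whfm
Hunk 6: at line 6 remove [annj] add [slnx,sjqf,bmpx] -> 13 lines: qms oeuib iofxm myfpc gho fkylw slnx sjqf bmpx wnlez jnk isvvb whfm
Hunk 7: at line 4 remove [gho,fkylw,slnx] add [exyin,yklnq,vhkyr] -> 13 lines: qms oeuib iofxm myfpc exyin yklnq vhkyr sjqf bmpx wnlez jnk isvvb whfm
Final line count: 13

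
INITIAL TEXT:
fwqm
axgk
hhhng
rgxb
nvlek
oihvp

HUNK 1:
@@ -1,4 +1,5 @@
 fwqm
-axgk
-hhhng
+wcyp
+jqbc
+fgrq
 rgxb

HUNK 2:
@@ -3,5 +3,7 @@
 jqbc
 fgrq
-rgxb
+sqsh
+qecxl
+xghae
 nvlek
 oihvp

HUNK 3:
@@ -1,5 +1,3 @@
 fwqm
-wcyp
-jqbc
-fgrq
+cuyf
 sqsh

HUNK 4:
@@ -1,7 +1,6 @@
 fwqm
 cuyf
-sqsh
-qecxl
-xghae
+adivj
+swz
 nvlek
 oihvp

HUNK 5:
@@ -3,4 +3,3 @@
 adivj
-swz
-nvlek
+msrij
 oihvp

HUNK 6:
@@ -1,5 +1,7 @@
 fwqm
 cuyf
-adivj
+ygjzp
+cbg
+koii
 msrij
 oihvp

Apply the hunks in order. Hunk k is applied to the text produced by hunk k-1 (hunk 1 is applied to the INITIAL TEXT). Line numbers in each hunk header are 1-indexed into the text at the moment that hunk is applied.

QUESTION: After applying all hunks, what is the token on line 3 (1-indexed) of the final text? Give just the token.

Hunk 1: at line 1 remove [axgk,hhhng] add [wcyp,jqbc,fgrq] -> 7 lines: fwqm wcyp jqbc fgrq rgxb nvlek oihvp
Hunk 2: at line 3 remove [rgxb] add [sqsh,qecxl,xghae] -> 9 lines: fwqm wcyp jqbc fgrq sqsh qecxl xghae nvlek oihvp
Hunk 3: at line 1 remove [wcyp,jqbc,fgrq] add [cuyf] -> 7 lines: fwqm cuyf sqsh qecxl xghae nvlek oihvp
Hunk 4: at line 1 remove [sqsh,qecxl,xghae] add [adivj,swz] -> 6 lines: fwqm cuyf adivj swz nvlek oihvp
Hunk 5: at line 3 remove [swz,nvlek] add [msrij] -> 5 lines: fwqm cuyf adivj msrij oihvp
Hunk 6: at line 1 remove [adivj] add [ygjzp,cbg,koii] -> 7 lines: fwqm cuyf ygjzp cbg koii msrij oihvp
Final line 3: ygjzp

Answer: ygjzp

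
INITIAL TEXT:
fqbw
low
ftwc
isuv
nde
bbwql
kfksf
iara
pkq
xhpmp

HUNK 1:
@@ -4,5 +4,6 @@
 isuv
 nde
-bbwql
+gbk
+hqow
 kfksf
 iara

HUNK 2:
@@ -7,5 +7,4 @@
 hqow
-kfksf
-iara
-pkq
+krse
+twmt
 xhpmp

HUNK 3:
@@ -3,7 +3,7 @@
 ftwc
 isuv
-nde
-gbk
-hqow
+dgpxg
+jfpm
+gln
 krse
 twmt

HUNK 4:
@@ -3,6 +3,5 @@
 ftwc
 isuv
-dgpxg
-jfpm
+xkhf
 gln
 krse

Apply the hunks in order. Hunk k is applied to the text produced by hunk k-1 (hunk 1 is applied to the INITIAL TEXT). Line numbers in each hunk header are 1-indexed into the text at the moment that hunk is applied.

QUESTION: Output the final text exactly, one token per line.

Answer: fqbw
low
ftwc
isuv
xkhf
gln
krse
twmt
xhpmp

Derivation:
Hunk 1: at line 4 remove [bbwql] add [gbk,hqow] -> 11 lines: fqbw low ftwc isuv nde gbk hqow kfksf iara pkq xhpmp
Hunk 2: at line 7 remove [kfksf,iara,pkq] add [krse,twmt] -> 10 lines: fqbw low ftwc isuv nde gbk hqow krse twmt xhpmp
Hunk 3: at line 3 remove [nde,gbk,hqow] add [dgpxg,jfpm,gln] -> 10 lines: fqbw low ftwc isuv dgpxg jfpm gln krse twmt xhpmp
Hunk 4: at line 3 remove [dgpxg,jfpm] add [xkhf] -> 9 lines: fqbw low ftwc isuv xkhf gln krse twmt xhpmp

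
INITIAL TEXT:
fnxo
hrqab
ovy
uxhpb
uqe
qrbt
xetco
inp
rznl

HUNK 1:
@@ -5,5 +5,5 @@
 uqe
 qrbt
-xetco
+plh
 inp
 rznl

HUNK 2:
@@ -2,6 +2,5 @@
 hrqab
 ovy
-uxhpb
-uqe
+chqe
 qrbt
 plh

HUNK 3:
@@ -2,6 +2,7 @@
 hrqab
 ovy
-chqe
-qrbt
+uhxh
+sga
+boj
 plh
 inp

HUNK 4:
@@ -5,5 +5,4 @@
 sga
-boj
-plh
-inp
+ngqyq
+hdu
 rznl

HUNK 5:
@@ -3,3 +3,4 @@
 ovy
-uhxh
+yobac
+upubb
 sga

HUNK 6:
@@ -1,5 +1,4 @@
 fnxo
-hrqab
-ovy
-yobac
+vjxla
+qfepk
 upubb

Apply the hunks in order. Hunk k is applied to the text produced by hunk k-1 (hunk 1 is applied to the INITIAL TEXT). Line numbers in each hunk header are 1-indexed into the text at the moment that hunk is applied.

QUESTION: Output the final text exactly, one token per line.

Answer: fnxo
vjxla
qfepk
upubb
sga
ngqyq
hdu
rznl

Derivation:
Hunk 1: at line 5 remove [xetco] add [plh] -> 9 lines: fnxo hrqab ovy uxhpb uqe qrbt plh inp rznl
Hunk 2: at line 2 remove [uxhpb,uqe] add [chqe] -> 8 lines: fnxo hrqab ovy chqe qrbt plh inp rznl
Hunk 3: at line 2 remove [chqe,qrbt] add [uhxh,sga,boj] -> 9 lines: fnxo hrqab ovy uhxh sga boj plh inp rznl
Hunk 4: at line 5 remove [boj,plh,inp] add [ngqyq,hdu] -> 8 lines: fnxo hrqab ovy uhxh sga ngqyq hdu rznl
Hunk 5: at line 3 remove [uhxh] add [yobac,upubb] -> 9 lines: fnxo hrqab ovy yobac upubb sga ngqyq hdu rznl
Hunk 6: at line 1 remove [hrqab,ovy,yobac] add [vjxla,qfepk] -> 8 lines: fnxo vjxla qfepk upubb sga ngqyq hdu rznl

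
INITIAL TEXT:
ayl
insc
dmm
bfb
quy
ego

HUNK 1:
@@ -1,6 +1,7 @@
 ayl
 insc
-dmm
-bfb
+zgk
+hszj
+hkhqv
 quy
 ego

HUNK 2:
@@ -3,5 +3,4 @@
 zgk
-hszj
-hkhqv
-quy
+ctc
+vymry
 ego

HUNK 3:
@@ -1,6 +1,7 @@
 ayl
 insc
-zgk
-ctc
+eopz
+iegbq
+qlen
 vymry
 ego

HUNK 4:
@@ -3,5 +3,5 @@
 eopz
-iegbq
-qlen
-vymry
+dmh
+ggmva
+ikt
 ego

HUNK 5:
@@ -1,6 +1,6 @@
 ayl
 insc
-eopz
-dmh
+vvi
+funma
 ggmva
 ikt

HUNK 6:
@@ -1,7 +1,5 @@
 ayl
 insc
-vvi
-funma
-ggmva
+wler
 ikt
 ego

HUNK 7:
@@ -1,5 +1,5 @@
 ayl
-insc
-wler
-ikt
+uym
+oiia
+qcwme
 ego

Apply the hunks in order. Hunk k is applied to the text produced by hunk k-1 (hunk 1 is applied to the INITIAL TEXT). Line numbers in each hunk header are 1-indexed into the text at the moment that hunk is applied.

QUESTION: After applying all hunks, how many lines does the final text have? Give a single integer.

Answer: 5

Derivation:
Hunk 1: at line 1 remove [dmm,bfb] add [zgk,hszj,hkhqv] -> 7 lines: ayl insc zgk hszj hkhqv quy ego
Hunk 2: at line 3 remove [hszj,hkhqv,quy] add [ctc,vymry] -> 6 lines: ayl insc zgk ctc vymry ego
Hunk 3: at line 1 remove [zgk,ctc] add [eopz,iegbq,qlen] -> 7 lines: ayl insc eopz iegbq qlen vymry ego
Hunk 4: at line 3 remove [iegbq,qlen,vymry] add [dmh,ggmva,ikt] -> 7 lines: ayl insc eopz dmh ggmva ikt ego
Hunk 5: at line 1 remove [eopz,dmh] add [vvi,funma] -> 7 lines: ayl insc vvi funma ggmva ikt ego
Hunk 6: at line 1 remove [vvi,funma,ggmva] add [wler] -> 5 lines: ayl insc wler ikt ego
Hunk 7: at line 1 remove [insc,wler,ikt] add [uym,oiia,qcwme] -> 5 lines: ayl uym oiia qcwme ego
Final line count: 5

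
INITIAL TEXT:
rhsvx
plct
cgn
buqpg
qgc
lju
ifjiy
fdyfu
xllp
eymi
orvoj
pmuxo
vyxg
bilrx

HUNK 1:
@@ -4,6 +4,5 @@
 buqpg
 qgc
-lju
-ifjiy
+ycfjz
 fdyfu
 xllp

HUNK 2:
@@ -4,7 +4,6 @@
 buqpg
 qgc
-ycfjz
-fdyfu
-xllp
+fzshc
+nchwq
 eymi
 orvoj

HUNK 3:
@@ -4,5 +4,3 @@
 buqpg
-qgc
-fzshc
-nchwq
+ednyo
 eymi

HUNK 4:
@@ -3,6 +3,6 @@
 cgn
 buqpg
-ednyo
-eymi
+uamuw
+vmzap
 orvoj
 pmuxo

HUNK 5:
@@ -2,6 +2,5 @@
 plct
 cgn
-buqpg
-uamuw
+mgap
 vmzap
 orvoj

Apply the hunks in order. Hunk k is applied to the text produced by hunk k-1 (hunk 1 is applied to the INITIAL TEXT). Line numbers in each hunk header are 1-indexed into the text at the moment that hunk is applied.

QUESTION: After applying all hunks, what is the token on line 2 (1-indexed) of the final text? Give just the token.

Hunk 1: at line 4 remove [lju,ifjiy] add [ycfjz] -> 13 lines: rhsvx plct cgn buqpg qgc ycfjz fdyfu xllp eymi orvoj pmuxo vyxg bilrx
Hunk 2: at line 4 remove [ycfjz,fdyfu,xllp] add [fzshc,nchwq] -> 12 lines: rhsvx plct cgn buqpg qgc fzshc nchwq eymi orvoj pmuxo vyxg bilrx
Hunk 3: at line 4 remove [qgc,fzshc,nchwq] add [ednyo] -> 10 lines: rhsvx plct cgn buqpg ednyo eymi orvoj pmuxo vyxg bilrx
Hunk 4: at line 3 remove [ednyo,eymi] add [uamuw,vmzap] -> 10 lines: rhsvx plct cgn buqpg uamuw vmzap orvoj pmuxo vyxg bilrx
Hunk 5: at line 2 remove [buqpg,uamuw] add [mgap] -> 9 lines: rhsvx plct cgn mgap vmzap orvoj pmuxo vyxg bilrx
Final line 2: plct

Answer: plct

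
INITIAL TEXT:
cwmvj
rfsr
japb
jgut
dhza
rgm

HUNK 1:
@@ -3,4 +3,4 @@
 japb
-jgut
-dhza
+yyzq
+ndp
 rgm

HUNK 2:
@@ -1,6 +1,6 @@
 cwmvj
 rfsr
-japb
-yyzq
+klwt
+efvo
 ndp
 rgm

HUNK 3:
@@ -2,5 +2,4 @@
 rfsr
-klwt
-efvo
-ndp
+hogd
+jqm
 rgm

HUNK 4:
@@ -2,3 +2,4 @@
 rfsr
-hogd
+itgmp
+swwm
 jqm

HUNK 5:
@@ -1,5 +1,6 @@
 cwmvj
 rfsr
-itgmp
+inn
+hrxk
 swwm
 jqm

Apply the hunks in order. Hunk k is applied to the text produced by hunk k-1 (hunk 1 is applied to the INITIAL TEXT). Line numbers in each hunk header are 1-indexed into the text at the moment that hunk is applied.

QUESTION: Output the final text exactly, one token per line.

Hunk 1: at line 3 remove [jgut,dhza] add [yyzq,ndp] -> 6 lines: cwmvj rfsr japb yyzq ndp rgm
Hunk 2: at line 1 remove [japb,yyzq] add [klwt,efvo] -> 6 lines: cwmvj rfsr klwt efvo ndp rgm
Hunk 3: at line 2 remove [klwt,efvo,ndp] add [hogd,jqm] -> 5 lines: cwmvj rfsr hogd jqm rgm
Hunk 4: at line 2 remove [hogd] add [itgmp,swwm] -> 6 lines: cwmvj rfsr itgmp swwm jqm rgm
Hunk 5: at line 1 remove [itgmp] add [inn,hrxk] -> 7 lines: cwmvj rfsr inn hrxk swwm jqm rgm

Answer: cwmvj
rfsr
inn
hrxk
swwm
jqm
rgm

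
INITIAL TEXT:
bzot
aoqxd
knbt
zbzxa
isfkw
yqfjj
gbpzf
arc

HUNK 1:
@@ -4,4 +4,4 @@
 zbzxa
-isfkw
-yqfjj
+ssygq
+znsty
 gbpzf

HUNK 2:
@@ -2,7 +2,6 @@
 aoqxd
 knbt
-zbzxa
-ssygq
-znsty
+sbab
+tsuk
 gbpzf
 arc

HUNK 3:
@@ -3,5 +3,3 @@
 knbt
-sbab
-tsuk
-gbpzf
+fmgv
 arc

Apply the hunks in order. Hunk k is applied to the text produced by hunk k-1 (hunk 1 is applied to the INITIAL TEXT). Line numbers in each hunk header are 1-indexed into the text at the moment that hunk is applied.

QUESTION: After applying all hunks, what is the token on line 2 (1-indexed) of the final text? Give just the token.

Answer: aoqxd

Derivation:
Hunk 1: at line 4 remove [isfkw,yqfjj] add [ssygq,znsty] -> 8 lines: bzot aoqxd knbt zbzxa ssygq znsty gbpzf arc
Hunk 2: at line 2 remove [zbzxa,ssygq,znsty] add [sbab,tsuk] -> 7 lines: bzot aoqxd knbt sbab tsuk gbpzf arc
Hunk 3: at line 3 remove [sbab,tsuk,gbpzf] add [fmgv] -> 5 lines: bzot aoqxd knbt fmgv arc
Final line 2: aoqxd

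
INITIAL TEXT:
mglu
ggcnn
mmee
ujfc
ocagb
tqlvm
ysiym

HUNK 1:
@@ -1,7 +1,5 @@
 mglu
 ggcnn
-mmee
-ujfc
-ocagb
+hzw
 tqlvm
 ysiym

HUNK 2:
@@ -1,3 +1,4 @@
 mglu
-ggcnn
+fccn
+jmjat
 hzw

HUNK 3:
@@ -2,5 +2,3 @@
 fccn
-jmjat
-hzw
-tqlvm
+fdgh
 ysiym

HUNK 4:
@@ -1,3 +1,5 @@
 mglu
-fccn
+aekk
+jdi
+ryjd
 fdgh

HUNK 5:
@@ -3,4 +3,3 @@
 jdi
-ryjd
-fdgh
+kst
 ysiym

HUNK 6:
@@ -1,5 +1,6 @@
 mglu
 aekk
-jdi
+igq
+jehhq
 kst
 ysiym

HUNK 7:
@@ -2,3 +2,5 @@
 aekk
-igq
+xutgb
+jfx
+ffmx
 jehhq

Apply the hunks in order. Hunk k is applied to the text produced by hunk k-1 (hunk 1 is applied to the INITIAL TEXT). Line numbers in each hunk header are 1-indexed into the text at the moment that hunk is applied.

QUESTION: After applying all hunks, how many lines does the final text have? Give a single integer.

Hunk 1: at line 1 remove [mmee,ujfc,ocagb] add [hzw] -> 5 lines: mglu ggcnn hzw tqlvm ysiym
Hunk 2: at line 1 remove [ggcnn] add [fccn,jmjat] -> 6 lines: mglu fccn jmjat hzw tqlvm ysiym
Hunk 3: at line 2 remove [jmjat,hzw,tqlvm] add [fdgh] -> 4 lines: mglu fccn fdgh ysiym
Hunk 4: at line 1 remove [fccn] add [aekk,jdi,ryjd] -> 6 lines: mglu aekk jdi ryjd fdgh ysiym
Hunk 5: at line 3 remove [ryjd,fdgh] add [kst] -> 5 lines: mglu aekk jdi kst ysiym
Hunk 6: at line 1 remove [jdi] add [igq,jehhq] -> 6 lines: mglu aekk igq jehhq kst ysiym
Hunk 7: at line 2 remove [igq] add [xutgb,jfx,ffmx] -> 8 lines: mglu aekk xutgb jfx ffmx jehhq kst ysiym
Final line count: 8

Answer: 8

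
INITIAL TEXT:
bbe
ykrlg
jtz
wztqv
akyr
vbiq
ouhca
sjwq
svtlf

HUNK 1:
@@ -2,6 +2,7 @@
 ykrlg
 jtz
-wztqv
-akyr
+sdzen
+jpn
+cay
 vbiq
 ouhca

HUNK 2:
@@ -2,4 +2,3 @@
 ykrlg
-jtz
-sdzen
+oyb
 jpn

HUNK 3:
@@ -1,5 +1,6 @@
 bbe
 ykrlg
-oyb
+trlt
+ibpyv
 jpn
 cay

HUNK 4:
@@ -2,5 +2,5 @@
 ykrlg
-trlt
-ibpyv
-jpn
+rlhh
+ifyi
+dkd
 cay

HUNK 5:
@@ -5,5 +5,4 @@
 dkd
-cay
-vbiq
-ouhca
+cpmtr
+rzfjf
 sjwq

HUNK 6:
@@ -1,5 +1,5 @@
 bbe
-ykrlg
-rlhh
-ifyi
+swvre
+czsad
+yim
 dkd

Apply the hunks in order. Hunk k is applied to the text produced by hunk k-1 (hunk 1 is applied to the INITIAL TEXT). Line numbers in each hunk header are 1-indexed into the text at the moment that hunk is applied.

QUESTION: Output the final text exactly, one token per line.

Answer: bbe
swvre
czsad
yim
dkd
cpmtr
rzfjf
sjwq
svtlf

Derivation:
Hunk 1: at line 2 remove [wztqv,akyr] add [sdzen,jpn,cay] -> 10 lines: bbe ykrlg jtz sdzen jpn cay vbiq ouhca sjwq svtlf
Hunk 2: at line 2 remove [jtz,sdzen] add [oyb] -> 9 lines: bbe ykrlg oyb jpn cay vbiq ouhca sjwq svtlf
Hunk 3: at line 1 remove [oyb] add [trlt,ibpyv] -> 10 lines: bbe ykrlg trlt ibpyv jpn cay vbiq ouhca sjwq svtlf
Hunk 4: at line 2 remove [trlt,ibpyv,jpn] add [rlhh,ifyi,dkd] -> 10 lines: bbe ykrlg rlhh ifyi dkd cay vbiq ouhca sjwq svtlf
Hunk 5: at line 5 remove [cay,vbiq,ouhca] add [cpmtr,rzfjf] -> 9 lines: bbe ykrlg rlhh ifyi dkd cpmtr rzfjf sjwq svtlf
Hunk 6: at line 1 remove [ykrlg,rlhh,ifyi] add [swvre,czsad,yim] -> 9 lines: bbe swvre czsad yim dkd cpmtr rzfjf sjwq svtlf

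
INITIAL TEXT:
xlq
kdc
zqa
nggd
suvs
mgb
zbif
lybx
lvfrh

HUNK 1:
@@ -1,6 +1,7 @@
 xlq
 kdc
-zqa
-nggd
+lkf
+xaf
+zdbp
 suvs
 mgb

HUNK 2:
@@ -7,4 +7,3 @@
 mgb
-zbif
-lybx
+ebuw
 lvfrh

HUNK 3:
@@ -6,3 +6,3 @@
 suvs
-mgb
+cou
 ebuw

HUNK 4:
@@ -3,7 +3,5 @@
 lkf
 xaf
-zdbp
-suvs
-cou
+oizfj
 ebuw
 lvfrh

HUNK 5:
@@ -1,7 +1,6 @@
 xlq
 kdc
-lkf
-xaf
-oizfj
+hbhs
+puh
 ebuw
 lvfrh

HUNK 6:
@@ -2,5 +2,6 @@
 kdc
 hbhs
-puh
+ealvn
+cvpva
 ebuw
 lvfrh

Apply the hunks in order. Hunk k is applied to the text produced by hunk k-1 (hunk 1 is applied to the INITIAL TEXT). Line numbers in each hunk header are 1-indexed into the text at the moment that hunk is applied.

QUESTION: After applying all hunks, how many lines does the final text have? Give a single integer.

Answer: 7

Derivation:
Hunk 1: at line 1 remove [zqa,nggd] add [lkf,xaf,zdbp] -> 10 lines: xlq kdc lkf xaf zdbp suvs mgb zbif lybx lvfrh
Hunk 2: at line 7 remove [zbif,lybx] add [ebuw] -> 9 lines: xlq kdc lkf xaf zdbp suvs mgb ebuw lvfrh
Hunk 3: at line 6 remove [mgb] add [cou] -> 9 lines: xlq kdc lkf xaf zdbp suvs cou ebuw lvfrh
Hunk 4: at line 3 remove [zdbp,suvs,cou] add [oizfj] -> 7 lines: xlq kdc lkf xaf oizfj ebuw lvfrh
Hunk 5: at line 1 remove [lkf,xaf,oizfj] add [hbhs,puh] -> 6 lines: xlq kdc hbhs puh ebuw lvfrh
Hunk 6: at line 2 remove [puh] add [ealvn,cvpva] -> 7 lines: xlq kdc hbhs ealvn cvpva ebuw lvfrh
Final line count: 7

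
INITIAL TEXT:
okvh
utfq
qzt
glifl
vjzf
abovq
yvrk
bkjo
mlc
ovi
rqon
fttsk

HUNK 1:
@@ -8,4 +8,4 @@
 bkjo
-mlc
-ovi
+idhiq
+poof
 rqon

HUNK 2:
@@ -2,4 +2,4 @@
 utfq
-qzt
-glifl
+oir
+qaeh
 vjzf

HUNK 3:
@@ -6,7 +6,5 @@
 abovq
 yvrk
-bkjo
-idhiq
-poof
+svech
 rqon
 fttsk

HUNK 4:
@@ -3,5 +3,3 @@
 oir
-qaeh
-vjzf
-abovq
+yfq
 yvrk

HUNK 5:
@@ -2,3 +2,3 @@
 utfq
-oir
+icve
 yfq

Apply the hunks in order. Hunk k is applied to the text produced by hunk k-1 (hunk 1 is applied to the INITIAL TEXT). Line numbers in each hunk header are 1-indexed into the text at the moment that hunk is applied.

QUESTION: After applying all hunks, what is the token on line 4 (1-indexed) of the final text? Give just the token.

Answer: yfq

Derivation:
Hunk 1: at line 8 remove [mlc,ovi] add [idhiq,poof] -> 12 lines: okvh utfq qzt glifl vjzf abovq yvrk bkjo idhiq poof rqon fttsk
Hunk 2: at line 2 remove [qzt,glifl] add [oir,qaeh] -> 12 lines: okvh utfq oir qaeh vjzf abovq yvrk bkjo idhiq poof rqon fttsk
Hunk 3: at line 6 remove [bkjo,idhiq,poof] add [svech] -> 10 lines: okvh utfq oir qaeh vjzf abovq yvrk svech rqon fttsk
Hunk 4: at line 3 remove [qaeh,vjzf,abovq] add [yfq] -> 8 lines: okvh utfq oir yfq yvrk svech rqon fttsk
Hunk 5: at line 2 remove [oir] add [icve] -> 8 lines: okvh utfq icve yfq yvrk svech rqon fttsk
Final line 4: yfq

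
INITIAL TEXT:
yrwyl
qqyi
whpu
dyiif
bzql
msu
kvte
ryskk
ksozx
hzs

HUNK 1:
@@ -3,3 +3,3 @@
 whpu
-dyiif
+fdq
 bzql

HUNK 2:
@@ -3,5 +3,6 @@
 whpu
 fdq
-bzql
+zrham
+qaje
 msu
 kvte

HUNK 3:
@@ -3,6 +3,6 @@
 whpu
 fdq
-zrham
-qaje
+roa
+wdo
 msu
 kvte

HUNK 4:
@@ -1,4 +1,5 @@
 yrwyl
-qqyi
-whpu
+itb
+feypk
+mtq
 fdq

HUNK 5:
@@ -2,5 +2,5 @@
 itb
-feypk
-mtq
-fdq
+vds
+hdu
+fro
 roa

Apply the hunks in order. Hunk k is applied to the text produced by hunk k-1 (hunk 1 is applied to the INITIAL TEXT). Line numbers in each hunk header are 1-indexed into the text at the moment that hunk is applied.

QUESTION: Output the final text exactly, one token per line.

Hunk 1: at line 3 remove [dyiif] add [fdq] -> 10 lines: yrwyl qqyi whpu fdq bzql msu kvte ryskk ksozx hzs
Hunk 2: at line 3 remove [bzql] add [zrham,qaje] -> 11 lines: yrwyl qqyi whpu fdq zrham qaje msu kvte ryskk ksozx hzs
Hunk 3: at line 3 remove [zrham,qaje] add [roa,wdo] -> 11 lines: yrwyl qqyi whpu fdq roa wdo msu kvte ryskk ksozx hzs
Hunk 4: at line 1 remove [qqyi,whpu] add [itb,feypk,mtq] -> 12 lines: yrwyl itb feypk mtq fdq roa wdo msu kvte ryskk ksozx hzs
Hunk 5: at line 2 remove [feypk,mtq,fdq] add [vds,hdu,fro] -> 12 lines: yrwyl itb vds hdu fro roa wdo msu kvte ryskk ksozx hzs

Answer: yrwyl
itb
vds
hdu
fro
roa
wdo
msu
kvte
ryskk
ksozx
hzs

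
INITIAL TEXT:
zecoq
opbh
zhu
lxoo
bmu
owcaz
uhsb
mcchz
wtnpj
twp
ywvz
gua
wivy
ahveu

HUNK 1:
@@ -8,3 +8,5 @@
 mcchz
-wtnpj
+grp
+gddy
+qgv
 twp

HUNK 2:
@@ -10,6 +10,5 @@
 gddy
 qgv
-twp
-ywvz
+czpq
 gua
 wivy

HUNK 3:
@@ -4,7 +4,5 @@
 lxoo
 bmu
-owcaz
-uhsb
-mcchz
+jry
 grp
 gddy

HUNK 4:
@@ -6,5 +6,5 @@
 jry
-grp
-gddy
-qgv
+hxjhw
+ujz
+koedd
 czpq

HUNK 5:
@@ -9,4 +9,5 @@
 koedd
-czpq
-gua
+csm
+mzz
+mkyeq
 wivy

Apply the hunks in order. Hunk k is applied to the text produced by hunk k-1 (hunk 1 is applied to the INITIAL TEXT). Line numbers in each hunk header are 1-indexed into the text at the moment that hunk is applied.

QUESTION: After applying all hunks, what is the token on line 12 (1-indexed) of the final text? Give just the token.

Answer: mkyeq

Derivation:
Hunk 1: at line 8 remove [wtnpj] add [grp,gddy,qgv] -> 16 lines: zecoq opbh zhu lxoo bmu owcaz uhsb mcchz grp gddy qgv twp ywvz gua wivy ahveu
Hunk 2: at line 10 remove [twp,ywvz] add [czpq] -> 15 lines: zecoq opbh zhu lxoo bmu owcaz uhsb mcchz grp gddy qgv czpq gua wivy ahveu
Hunk 3: at line 4 remove [owcaz,uhsb,mcchz] add [jry] -> 13 lines: zecoq opbh zhu lxoo bmu jry grp gddy qgv czpq gua wivy ahveu
Hunk 4: at line 6 remove [grp,gddy,qgv] add [hxjhw,ujz,koedd] -> 13 lines: zecoq opbh zhu lxoo bmu jry hxjhw ujz koedd czpq gua wivy ahveu
Hunk 5: at line 9 remove [czpq,gua] add [csm,mzz,mkyeq] -> 14 lines: zecoq opbh zhu lxoo bmu jry hxjhw ujz koedd csm mzz mkyeq wivy ahveu
Final line 12: mkyeq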